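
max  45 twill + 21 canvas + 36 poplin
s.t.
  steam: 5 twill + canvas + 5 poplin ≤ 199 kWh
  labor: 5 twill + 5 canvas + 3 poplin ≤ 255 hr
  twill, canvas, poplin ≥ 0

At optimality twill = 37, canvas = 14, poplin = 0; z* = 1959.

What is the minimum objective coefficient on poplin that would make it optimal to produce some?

Check each constraint at x*: steam 199/199 (tight); labor 255/255 (tight).
Dual feasibility on the basic columns requires 5·y_steam + 5·y_labor = 45, 1·y_steam + 5·y_labor = 21.
This yields shadow prices y_steam = 6, y_labor = 3.
poplin enters the basis when its profit ≥ yᵀa₃ = 6·5 + 3·3 = 39.

39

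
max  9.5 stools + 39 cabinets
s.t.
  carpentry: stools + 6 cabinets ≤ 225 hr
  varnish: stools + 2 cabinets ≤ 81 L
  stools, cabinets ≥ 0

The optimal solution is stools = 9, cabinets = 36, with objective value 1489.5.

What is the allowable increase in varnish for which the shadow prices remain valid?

Binding constraints: carpentry, varnish. The basis is B = [[1,6],[1,2]] with det -4.
Per unit increase in varnish, x* moves by d = (1.5, -0.25).
The basis stays optimal until cabinets reaches 0; allowable increase = 144 L.

144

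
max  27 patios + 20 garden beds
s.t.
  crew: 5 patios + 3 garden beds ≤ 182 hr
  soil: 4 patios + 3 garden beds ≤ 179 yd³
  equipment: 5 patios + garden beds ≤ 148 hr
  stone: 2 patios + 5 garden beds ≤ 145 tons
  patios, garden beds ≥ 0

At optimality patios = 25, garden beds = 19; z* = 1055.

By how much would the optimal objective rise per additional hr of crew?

5

At the optimum: crew uses 182 of 182 (binding); soil uses 157 of 179 (slack = 22); equipment uses 144 of 148 (slack = 4); stone uses 145 of 145 (binding).
By complementary slackness, y = 0 for the non-binding constraints.
Dual feasibility on the basic columns requires 5·y_crew + 2·y_stone = 27, 3·y_crew + 5·y_stone = 20.
→ y_crew = 5 and y_stone = 1.
Shadow price of crew = 5.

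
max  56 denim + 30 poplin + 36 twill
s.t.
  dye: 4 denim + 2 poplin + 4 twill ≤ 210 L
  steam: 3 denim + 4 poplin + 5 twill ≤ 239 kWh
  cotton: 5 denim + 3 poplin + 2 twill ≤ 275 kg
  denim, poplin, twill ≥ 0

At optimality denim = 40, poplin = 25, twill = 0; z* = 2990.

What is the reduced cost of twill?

Check each constraint at x*: dye 210/210 (tight); steam 220/239 (slack 19); cotton 275/275 (tight).
Slack constraints have shadow price 0 (complementary slackness).
Dual feasibility on the basic columns requires 4·y_dye + 5·y_cotton = 56, 2·y_dye + 3·y_cotton = 30.
→ y_dye = 9 and y_cotton = 4.
Reduced cost of twill: c₃ − yᵀa₃ = 36 − (9·4 + 4·2) = 36 − 44 = -8.

-8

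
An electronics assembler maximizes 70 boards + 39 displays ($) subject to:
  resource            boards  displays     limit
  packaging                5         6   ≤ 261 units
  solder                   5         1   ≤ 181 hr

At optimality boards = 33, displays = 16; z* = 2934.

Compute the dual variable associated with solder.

9

Both packaging and solder are binding at x*.
From A_Bᵀ y = c: 5·y_packaging + 5·y_solder = 70; 6·y_packaging + 1·y_solder = 39.
Solving: y_packaging = 5, y_solder = 9.
Shadow price of solder = 9.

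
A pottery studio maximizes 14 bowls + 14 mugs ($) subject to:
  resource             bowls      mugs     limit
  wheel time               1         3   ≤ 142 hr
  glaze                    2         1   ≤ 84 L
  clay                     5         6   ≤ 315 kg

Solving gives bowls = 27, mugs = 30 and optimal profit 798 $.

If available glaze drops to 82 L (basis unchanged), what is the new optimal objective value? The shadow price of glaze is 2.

Δb = -2, so new z* = 798 + (2)·(-2) = 798 − 4 = 794.

794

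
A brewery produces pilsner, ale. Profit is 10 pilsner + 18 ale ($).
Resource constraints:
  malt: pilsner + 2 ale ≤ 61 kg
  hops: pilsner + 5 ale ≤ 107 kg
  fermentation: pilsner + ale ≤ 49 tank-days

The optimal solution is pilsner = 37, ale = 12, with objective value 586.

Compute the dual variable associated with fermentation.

Check each constraint at x*: malt 61/61 (tight); hops 97/107 (slack 10); fermentation 49/49 (tight).
Slack constraints have shadow price 0 (complementary slackness).
The binding rows give the dual system: 1·y_malt + 1·y_fermentation = 10 and 2·y_malt + 1·y_fermentation = 18.
This yields shadow prices y_malt = 8, y_fermentation = 2.
Shadow price of fermentation = 2.

2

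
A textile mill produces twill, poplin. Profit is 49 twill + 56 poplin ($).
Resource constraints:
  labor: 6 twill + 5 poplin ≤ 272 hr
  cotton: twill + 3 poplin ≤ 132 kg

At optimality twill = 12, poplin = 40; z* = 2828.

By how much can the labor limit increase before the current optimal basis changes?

520

Binding constraints: labor, cotton. The basis is B = [[6,5],[1,3]] with det 13.
Per unit increase in labor, x* moves by d = (0.2308, -0.0769).
The basis stays optimal until poplin reaches 0; allowable increase = 520 hr.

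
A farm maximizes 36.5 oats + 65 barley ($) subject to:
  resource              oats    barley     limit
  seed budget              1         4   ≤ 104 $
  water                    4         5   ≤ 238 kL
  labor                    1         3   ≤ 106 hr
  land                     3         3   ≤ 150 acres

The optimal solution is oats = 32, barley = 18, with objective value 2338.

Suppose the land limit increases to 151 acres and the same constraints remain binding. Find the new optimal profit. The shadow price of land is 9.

2347

Δb = 1, so new z* = 2338 + (9)·(1) = 2338 + 9 = 2347.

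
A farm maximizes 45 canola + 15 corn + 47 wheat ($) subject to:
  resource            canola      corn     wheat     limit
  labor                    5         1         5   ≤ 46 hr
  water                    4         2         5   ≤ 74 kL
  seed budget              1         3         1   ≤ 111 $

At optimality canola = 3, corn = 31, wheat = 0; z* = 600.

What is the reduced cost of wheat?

-3

Check each constraint at x*: labor 46/46 (tight); water 74/74 (tight); seed budget 96/111 (slack 15).
Slack constraints have shadow price 0 (complementary slackness).
The binding rows give the dual system: 5·y_labor + 4·y_water = 45 and 1·y_labor + 2·y_water = 15.
→ y_labor = 5 and y_water = 5.
Reduced cost of wheat: c₃ − yᵀa₃ = 47 − (5·5 + 5·5) = 47 − 50 = -3.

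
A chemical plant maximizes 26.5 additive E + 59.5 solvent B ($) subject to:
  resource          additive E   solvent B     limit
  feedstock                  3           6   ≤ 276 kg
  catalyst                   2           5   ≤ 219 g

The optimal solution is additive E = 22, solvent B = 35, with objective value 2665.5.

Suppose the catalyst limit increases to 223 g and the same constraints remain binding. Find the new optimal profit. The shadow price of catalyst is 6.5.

2691.5

Δb = 4, so new z* = 2665.5 + (6.5)·(4) = 2665.5 + 26 = 2691.5.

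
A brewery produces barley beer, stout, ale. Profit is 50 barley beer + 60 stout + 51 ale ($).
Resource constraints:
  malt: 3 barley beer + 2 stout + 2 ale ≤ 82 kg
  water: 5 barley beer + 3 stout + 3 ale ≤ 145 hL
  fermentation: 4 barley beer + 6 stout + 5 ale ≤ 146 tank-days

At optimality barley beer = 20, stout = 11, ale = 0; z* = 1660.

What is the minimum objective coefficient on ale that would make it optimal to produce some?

Check each constraint at x*: malt 82/82 (tight); water 133/145 (slack 12); fermentation 146/146 (tight).
Slack constraints have shadow price 0 (complementary slackness).
The binding rows give the dual system: 3·y_malt + 4·y_fermentation = 50 and 2·y_malt + 6·y_fermentation = 60.
Solving: y_malt = 6, y_fermentation = 8.
ale enters the basis when its profit ≥ yᵀa₃ = 6·2 + 8·5 = 52.

52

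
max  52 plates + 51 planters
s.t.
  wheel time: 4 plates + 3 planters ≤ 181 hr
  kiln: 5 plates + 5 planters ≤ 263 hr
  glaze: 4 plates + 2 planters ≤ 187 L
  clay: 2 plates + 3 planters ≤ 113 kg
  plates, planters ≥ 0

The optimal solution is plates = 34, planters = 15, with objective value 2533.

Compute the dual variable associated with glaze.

0

Binding: wheel time and clay. Non-binding: kiln (18 unused), glaze (21 unused).
By complementary slackness, y = 0 for the non-binding constraints.
From A_Bᵀ y = c: 4·y_wheel time + 2·y_clay = 52; 3·y_wheel time + 3·y_clay = 51.
This yields shadow prices y_wheel time = 9, y_clay = 8.
Shadow price of glaze = 0.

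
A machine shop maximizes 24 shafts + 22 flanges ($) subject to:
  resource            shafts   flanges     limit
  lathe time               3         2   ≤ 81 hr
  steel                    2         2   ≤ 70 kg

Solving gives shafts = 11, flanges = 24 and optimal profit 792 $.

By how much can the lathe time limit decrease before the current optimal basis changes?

Binding constraints: lathe time, steel. The basis is B = [[3,2],[2,2]] with det 2.
Per unit decrease in lathe time, x* moves by d = (-1, 1).
The basis stays optimal until shafts reaches 0; allowable decrease = 11 hr.

11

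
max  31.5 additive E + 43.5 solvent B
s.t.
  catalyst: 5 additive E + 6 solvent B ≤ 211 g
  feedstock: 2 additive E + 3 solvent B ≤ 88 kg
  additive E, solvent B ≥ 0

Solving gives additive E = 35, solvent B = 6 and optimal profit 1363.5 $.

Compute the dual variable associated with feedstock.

At the optimum: catalyst uses 211 of 211 (binding); feedstock uses 88 of 88 (binding).
Dual feasibility on the basic columns requires 5·y_catalyst + 2·y_feedstock = 31.5, 6·y_catalyst + 3·y_feedstock = 43.5.
This yields shadow prices y_catalyst = 2.5, y_feedstock = 9.5.
Shadow price of feedstock = 9.5.

9.5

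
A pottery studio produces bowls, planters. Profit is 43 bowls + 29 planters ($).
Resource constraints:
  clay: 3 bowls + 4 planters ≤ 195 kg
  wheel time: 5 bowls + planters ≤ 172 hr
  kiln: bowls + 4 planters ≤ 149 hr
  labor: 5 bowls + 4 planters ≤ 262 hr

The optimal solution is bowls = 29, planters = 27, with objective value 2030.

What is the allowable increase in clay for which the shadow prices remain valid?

Binding constraints: clay, wheel time. The basis is B = [[3,4],[5,1]] with det -17.
Per unit increase in clay, x* moves by d = (-0.0588, 0.2941).
The basis stays optimal until labor becomes binding; allowable increase = 10.2 kg.

10.2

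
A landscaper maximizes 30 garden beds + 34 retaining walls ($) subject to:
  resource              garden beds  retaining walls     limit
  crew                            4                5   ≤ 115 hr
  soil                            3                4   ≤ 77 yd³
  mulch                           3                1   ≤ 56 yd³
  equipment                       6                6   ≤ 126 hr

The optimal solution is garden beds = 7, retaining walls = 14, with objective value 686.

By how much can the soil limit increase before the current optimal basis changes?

Binding constraints: soil, equipment. The basis is B = [[3,4],[6,6]] with det -6.
Per unit increase in soil, x* moves by d = (-1, 1).
The basis stays optimal until garden beds reaches 0; allowable increase = 7 yd³.

7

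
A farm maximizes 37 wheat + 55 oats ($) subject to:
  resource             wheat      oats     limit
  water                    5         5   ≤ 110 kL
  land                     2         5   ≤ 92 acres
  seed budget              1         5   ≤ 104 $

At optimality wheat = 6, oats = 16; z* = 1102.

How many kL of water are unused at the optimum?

0

water used = 5·6 + 5·16 = 110; slack = 110 − 110 = 0.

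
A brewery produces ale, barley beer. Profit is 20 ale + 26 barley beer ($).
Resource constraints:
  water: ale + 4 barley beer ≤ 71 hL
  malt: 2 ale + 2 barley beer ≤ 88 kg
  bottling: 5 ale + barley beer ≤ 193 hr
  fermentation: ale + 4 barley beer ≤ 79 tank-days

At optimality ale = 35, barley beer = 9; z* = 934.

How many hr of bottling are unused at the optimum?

9

bottling used = 5·35 + 1·9 = 184; slack = 193 − 184 = 9.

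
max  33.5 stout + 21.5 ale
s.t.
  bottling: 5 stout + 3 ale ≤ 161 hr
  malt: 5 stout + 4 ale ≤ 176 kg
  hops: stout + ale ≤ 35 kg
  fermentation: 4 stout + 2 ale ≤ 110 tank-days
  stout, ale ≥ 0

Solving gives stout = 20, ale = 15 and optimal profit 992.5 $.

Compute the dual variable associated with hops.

Binding: hops and fermentation. Non-binding: bottling (16 unused), malt (16 unused).
Slack constraints have shadow price 0 (complementary slackness).
The binding rows give the dual system: 1·y_hops + 4·y_fermentation = 33.5 and 1·y_hops + 2·y_fermentation = 21.5.
This yields shadow prices y_hops = 9.5, y_fermentation = 6.
Shadow price of hops = 9.5.

9.5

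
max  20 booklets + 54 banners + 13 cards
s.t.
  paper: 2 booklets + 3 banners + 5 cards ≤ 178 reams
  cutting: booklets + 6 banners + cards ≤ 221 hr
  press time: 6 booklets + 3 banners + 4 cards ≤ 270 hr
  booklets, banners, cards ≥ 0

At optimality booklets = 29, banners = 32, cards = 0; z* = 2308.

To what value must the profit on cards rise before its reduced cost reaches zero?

16

Check each constraint at x*: paper 154/178 (slack 24); cutting 221/221 (tight); press time 270/270 (tight).
Since paper is not tight, its dual is 0.
From A_Bᵀ y = c: 1·y_cutting + 6·y_press time = 20; 6·y_cutting + 3·y_press time = 54.
Solving: y_cutting = 8, y_press time = 2.
cards enters the basis when its profit ≥ yᵀa₃ = 8·1 + 2·4 = 16.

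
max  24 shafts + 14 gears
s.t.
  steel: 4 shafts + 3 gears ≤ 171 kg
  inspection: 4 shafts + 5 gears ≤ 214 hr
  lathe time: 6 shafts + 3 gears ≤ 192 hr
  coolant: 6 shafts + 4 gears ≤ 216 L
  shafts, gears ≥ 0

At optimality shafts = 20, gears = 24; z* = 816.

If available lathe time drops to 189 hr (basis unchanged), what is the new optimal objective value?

810

Binding: lathe time and coolant. Non-binding: steel (19 unused), inspection (14 unused).
By complementary slackness, y = 0 for the non-binding constraints.
Dual feasibility on the basic columns requires 6·y_lathe time + 6·y_coolant = 24, 3·y_lathe time + 4·y_coolant = 14.
→ y_lathe time = 2 and y_coolant = 2.
Δz = y_lathe time·Δb = 2 × (-3) = -6, so new z* = 816 − 6 = 810.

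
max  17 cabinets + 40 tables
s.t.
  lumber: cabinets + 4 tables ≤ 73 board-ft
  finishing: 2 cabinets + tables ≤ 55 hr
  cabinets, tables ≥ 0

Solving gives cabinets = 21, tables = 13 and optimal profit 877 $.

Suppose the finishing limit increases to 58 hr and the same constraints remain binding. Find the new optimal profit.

Check each constraint at x*: lumber 73/73 (tight); finishing 55/55 (tight).
Dual feasibility on the basic columns requires 1·y_lumber + 2·y_finishing = 17, 4·y_lumber + 1·y_finishing = 40.
Solving: y_lumber = 9, y_finishing = 4.
Δz = y_finishing·Δb = 4 × (3) = 12, so new z* = 877 + 12 = 889.

889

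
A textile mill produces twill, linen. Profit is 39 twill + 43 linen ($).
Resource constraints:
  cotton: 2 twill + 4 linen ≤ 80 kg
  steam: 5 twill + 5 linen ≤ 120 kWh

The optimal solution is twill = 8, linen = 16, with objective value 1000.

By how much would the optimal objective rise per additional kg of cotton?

2

At the optimum: cotton uses 80 of 80 (binding); steam uses 120 of 120 (binding).
Dual feasibility on the basic columns requires 2·y_cotton + 5·y_steam = 39, 4·y_cotton + 5·y_steam = 43.
This yields shadow prices y_cotton = 2, y_steam = 7.
Shadow price of cotton = 2.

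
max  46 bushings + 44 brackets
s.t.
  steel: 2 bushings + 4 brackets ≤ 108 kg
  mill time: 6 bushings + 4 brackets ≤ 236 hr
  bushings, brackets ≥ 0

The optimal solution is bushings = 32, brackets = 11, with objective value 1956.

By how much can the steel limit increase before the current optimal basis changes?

Binding constraints: steel, mill time. The basis is B = [[2,4],[6,4]] with det -16.
Per unit increase in steel, x* moves by d = (-0.25, 0.375).
The basis stays optimal until bushings reaches 0; allowable increase = 128 kg.

128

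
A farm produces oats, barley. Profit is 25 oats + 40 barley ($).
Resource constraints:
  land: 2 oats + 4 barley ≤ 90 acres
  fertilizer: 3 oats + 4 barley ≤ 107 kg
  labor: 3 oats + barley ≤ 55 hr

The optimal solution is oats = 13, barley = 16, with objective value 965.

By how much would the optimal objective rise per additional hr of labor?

2

Binding: land and labor. Non-binding: fertilizer (4 unused).
Since fertilizer is not tight, its dual is 0.
The binding rows give the dual system: 2·y_land + 3·y_labor = 25 and 4·y_land + 1·y_labor = 40.
→ y_land = 9.5 and y_labor = 2.
Shadow price of labor = 2.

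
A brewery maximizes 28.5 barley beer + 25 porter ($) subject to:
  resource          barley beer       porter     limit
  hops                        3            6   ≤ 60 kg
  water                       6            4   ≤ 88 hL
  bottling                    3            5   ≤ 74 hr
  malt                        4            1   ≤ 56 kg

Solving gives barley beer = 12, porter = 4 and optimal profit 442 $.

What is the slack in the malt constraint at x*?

malt used = 4·12 + 1·4 = 52; slack = 56 − 52 = 4.

4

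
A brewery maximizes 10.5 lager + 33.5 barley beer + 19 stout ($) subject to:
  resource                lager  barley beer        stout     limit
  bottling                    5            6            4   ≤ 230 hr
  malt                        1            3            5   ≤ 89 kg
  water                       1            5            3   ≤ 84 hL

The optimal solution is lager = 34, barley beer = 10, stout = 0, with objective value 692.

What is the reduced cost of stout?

Check each constraint at x*: bottling 230/230 (tight); malt 64/89 (slack 25); water 84/84 (tight).
Slack constraints have shadow price 0 (complementary slackness).
Dual feasibility on the basic columns requires 5·y_bottling + 1·y_water = 10.5, 6·y_bottling + 5·y_water = 33.5.
This yields shadow prices y_bottling = 1, y_water = 5.5.
Reduced cost of stout: c₃ − yᵀa₃ = 19 − (1·4 + 5.5·3) = 19 − 20.5 = -1.5.

-1.5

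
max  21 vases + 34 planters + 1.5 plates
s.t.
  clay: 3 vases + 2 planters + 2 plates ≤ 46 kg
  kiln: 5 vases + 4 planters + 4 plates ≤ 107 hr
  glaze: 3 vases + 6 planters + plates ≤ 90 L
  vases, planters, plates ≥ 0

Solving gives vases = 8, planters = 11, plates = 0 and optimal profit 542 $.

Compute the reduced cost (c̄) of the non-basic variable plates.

Binding: clay and glaze. Non-binding: kiln (23 unused).
By complementary slackness, y = 0 for the non-binding constraint.
From A_Bᵀ y = c: 3·y_clay + 3·y_glaze = 21; 2·y_clay + 6·y_glaze = 34.
Solving: y_clay = 2, y_glaze = 5.
Reduced cost of plates: c₃ − yᵀa₃ = 1.5 − (2·2 + 5·1) = 1.5 − 9 = -7.5.

-7.5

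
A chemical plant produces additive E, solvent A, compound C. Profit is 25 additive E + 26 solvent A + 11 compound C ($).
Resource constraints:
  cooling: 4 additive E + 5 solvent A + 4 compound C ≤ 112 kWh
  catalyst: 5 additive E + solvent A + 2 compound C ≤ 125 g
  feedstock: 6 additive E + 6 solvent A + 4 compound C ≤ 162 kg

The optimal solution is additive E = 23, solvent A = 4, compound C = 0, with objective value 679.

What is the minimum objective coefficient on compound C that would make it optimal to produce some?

At the optimum: cooling uses 112 of 112 (binding); catalyst uses 119 of 125 (slack = 6); feedstock uses 162 of 162 (binding).
Since catalyst is not tight, its dual is 0.
From A_Bᵀ y = c: 4·y_cooling + 6·y_feedstock = 25; 5·y_cooling + 6·y_feedstock = 26.
This yields shadow prices y_cooling = 1, y_feedstock = 3.5.
compound C enters the basis when its profit ≥ yᵀa₃ = 1·4 + 3.5·4 = 18.

18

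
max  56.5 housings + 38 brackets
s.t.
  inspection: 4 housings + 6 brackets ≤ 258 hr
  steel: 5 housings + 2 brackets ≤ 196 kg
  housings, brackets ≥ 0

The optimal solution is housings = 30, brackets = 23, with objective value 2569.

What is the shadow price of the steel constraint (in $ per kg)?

At the optimum: inspection uses 258 of 258 (binding); steel uses 196 of 196 (binding).
From A_Bᵀ y = c: 4·y_inspection + 5·y_steel = 56.5; 6·y_inspection + 2·y_steel = 38.
This yields shadow prices y_inspection = 3.5, y_steel = 8.5.
Shadow price of steel = 8.5.

8.5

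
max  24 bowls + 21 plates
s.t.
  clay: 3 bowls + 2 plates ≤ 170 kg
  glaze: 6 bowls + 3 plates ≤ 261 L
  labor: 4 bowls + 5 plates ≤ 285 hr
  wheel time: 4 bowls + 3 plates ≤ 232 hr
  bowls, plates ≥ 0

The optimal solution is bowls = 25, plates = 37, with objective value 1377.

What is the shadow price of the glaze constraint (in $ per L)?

Binding: glaze and labor. Non-binding: clay (21 unused), wheel time (21 unused).
By complementary slackness, y = 0 for the non-binding constraints.
From A_Bᵀ y = c: 6·y_glaze + 4·y_labor = 24; 3·y_glaze + 5·y_labor = 21.
→ y_glaze = 2 and y_labor = 3.
Shadow price of glaze = 2.

2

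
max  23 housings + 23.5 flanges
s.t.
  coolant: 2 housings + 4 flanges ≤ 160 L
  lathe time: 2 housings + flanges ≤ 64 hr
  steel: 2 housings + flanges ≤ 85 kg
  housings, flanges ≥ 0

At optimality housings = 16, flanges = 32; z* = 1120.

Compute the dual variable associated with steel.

Check each constraint at x*: coolant 160/160 (tight); lathe time 64/64 (tight); steel 64/85 (slack 21).
Since steel is not tight, its dual is 0.
From A_Bᵀ y = c: 2·y_coolant + 2·y_lathe time = 23; 4·y_coolant + 1·y_lathe time = 23.5.
Solving: y_coolant = 4, y_lathe time = 7.5.
Shadow price of steel = 0.

0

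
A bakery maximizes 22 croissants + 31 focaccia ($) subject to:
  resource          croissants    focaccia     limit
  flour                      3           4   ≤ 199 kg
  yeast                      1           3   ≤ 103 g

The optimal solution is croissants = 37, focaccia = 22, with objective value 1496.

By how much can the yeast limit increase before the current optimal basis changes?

Binding constraints: flour, yeast. The basis is B = [[3,4],[1,3]] with det 5.
Per unit increase in yeast, x* moves by d = (-0.8, 0.6).
The basis stays optimal until croissants reaches 0; allowable increase = 46.25 g.

46.25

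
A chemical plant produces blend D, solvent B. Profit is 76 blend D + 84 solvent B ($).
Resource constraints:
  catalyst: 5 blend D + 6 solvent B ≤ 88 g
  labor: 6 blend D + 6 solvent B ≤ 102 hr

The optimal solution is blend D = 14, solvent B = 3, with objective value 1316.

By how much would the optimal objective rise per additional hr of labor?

Check each constraint at x*: catalyst 88/88 (tight); labor 102/102 (tight).
The binding rows give the dual system: 5·y_catalyst + 6·y_labor = 76 and 6·y_catalyst + 6·y_labor = 84.
→ y_catalyst = 8 and y_labor = 6.
Shadow price of labor = 6.

6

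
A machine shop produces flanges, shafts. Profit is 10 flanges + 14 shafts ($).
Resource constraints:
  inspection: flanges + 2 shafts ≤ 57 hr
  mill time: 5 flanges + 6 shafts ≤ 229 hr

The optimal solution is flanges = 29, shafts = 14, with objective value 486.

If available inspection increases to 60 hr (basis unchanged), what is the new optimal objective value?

Both inspection and mill time are binding at x*.
From A_Bᵀ y = c: 1·y_inspection + 5·y_mill time = 10; 2·y_inspection + 6·y_mill time = 14.
→ y_inspection = 2.5 and y_mill time = 1.5.
Δz = y_inspection·Δb = 2.5 × (3) = 7.5, so new z* = 486 + 7.5 = 493.5.

493.5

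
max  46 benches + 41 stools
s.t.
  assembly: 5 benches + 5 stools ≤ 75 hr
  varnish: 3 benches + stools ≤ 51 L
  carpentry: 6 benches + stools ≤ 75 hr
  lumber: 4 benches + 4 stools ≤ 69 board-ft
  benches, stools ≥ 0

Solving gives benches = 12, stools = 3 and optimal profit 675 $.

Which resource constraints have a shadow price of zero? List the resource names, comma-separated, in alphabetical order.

assembly: 75/75 (binding)
varnish: 39/51 (slack 12)
carpentry: 75/75 (binding)
lumber: 60/69 (slack 9)
By complementary slackness, a constraint with positive slack has shadow price 0 → lumber, varnish.

lumber, varnish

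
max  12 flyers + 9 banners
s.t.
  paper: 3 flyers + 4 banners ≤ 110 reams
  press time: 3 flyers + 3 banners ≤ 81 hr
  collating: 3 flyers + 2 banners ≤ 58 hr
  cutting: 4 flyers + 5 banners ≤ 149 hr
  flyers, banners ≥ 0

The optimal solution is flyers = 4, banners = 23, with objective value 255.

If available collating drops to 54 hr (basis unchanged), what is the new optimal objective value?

243

At the optimum: paper uses 104 of 110 (slack = 6); press time uses 81 of 81 (binding); collating uses 58 of 58 (binding); cutting uses 131 of 149 (slack = 18).
Since paper, cutting are not tight, their duals are 0.
From A_Bᵀ y = c: 3·y_press time + 3·y_collating = 12; 3·y_press time + 2·y_collating = 9.
This yields shadow prices y_press time = 1, y_collating = 3.
Δz = y_collating·Δb = 3 × (-4) = -12, so new z* = 255 − 12 = 243.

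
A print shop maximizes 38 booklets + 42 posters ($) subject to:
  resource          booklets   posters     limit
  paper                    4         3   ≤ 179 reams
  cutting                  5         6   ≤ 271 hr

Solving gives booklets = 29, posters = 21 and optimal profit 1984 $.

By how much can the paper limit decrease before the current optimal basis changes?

Binding constraints: paper, cutting. The basis is B = [[4,3],[5,6]] with det 9.
Per unit decrease in paper, x* moves by d = (-0.6667, 0.5556).
The basis stays optimal until booklets reaches 0; allowable decrease = 43.5 reams.

43.5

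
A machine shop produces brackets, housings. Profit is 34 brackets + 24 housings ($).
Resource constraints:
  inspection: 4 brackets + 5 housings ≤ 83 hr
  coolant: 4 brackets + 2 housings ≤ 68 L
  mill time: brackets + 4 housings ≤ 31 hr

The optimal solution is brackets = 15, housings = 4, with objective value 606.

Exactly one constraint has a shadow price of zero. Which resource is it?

inspection: 80/83 (slack 3)
coolant: 68/68 (binding)
mill time: 31/31 (binding)
By complementary slackness, a constraint with positive slack has shadow price 0 → inspection.

inspection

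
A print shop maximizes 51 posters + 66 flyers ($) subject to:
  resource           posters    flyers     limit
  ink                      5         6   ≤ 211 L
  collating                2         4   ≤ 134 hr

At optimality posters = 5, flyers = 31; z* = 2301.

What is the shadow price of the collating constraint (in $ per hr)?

Both ink and collating are binding at x*.
From A_Bᵀ y = c: 5·y_ink + 2·y_collating = 51; 6·y_ink + 4·y_collating = 66.
Solving: y_ink = 9, y_collating = 3.
Shadow price of collating = 3.

3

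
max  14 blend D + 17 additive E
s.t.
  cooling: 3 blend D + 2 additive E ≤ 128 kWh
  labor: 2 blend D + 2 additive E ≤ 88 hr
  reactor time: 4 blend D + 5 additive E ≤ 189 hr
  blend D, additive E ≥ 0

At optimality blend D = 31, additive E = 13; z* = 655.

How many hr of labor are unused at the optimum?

0

labor used = 2·31 + 2·13 = 88; slack = 88 − 88 = 0.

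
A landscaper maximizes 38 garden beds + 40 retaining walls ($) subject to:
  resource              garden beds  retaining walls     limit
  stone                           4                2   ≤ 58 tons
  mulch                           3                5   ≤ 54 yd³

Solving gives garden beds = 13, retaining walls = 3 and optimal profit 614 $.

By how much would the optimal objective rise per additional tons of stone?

5

At the optimum: stone uses 58 of 58 (binding); mulch uses 54 of 54 (binding).
The binding rows give the dual system: 4·y_stone + 3·y_mulch = 38 and 2·y_stone + 5·y_mulch = 40.
→ y_stone = 5 and y_mulch = 6.
Shadow price of stone = 5.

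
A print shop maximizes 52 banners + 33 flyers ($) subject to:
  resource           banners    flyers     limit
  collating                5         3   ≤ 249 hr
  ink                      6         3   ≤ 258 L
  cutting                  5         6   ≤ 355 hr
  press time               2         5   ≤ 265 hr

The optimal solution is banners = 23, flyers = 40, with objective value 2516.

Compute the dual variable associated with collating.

At the optimum: collating uses 235 of 249 (slack = 14); ink uses 258 of 258 (binding); cutting uses 355 of 355 (binding); press time uses 246 of 265 (slack = 19).
By complementary slackness, y = 0 for the non-binding constraints.
From A_Bᵀ y = c: 6·y_ink + 5·y_cutting = 52; 3·y_ink + 6·y_cutting = 33.
This yields shadow prices y_ink = 7, y_cutting = 2.
Shadow price of collating = 0.

0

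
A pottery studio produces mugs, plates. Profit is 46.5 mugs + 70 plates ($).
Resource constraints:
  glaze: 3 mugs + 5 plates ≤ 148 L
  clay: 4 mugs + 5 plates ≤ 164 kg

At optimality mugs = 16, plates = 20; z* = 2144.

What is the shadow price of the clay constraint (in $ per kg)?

Check each constraint at x*: glaze 148/148 (tight); clay 164/164 (tight).
From A_Bᵀ y = c: 3·y_glaze + 4·y_clay = 46.5; 5·y_glaze + 5·y_clay = 70.
Solving: y_glaze = 9.5, y_clay = 4.5.
Shadow price of clay = 4.5.

4.5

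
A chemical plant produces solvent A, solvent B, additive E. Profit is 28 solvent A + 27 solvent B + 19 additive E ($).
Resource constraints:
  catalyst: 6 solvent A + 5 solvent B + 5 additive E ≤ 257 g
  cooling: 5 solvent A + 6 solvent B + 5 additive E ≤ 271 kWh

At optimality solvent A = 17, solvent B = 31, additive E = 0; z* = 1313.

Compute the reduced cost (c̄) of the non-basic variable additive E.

Check each constraint at x*: catalyst 257/257 (tight); cooling 271/271 (tight).
The binding rows give the dual system: 6·y_catalyst + 5·y_cooling = 28 and 5·y_catalyst + 6·y_cooling = 27.
Solving: y_catalyst = 3, y_cooling = 2.
Reduced cost of additive E: c₃ − yᵀa₃ = 19 − (3·5 + 2·5) = 19 − 25 = -6.

-6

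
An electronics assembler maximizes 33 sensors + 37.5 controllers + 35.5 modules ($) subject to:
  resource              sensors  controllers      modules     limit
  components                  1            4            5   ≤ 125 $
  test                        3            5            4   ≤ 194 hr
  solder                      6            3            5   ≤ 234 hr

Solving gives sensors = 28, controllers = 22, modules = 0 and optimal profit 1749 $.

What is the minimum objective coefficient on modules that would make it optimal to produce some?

36.5

At the optimum: components uses 116 of 125 (slack = 9); test uses 194 of 194 (binding); solder uses 234 of 234 (binding).
Slack constraints have shadow price 0 (complementary slackness).
Dual feasibility on the basic columns requires 3·y_test + 6·y_solder = 33, 5·y_test + 3·y_solder = 37.5.
This yields shadow prices y_test = 6, y_solder = 2.5.
modules enters the basis when its profit ≥ yᵀa₃ = 6·4 + 2.5·5 = 36.5.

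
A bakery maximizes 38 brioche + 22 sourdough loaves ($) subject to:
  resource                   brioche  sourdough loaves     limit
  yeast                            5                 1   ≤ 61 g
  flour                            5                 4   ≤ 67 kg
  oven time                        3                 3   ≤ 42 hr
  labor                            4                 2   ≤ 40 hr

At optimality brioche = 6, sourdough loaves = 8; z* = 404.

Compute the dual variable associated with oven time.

2

At the optimum: yeast uses 38 of 61 (slack = 23); flour uses 62 of 67 (slack = 5); oven time uses 42 of 42 (binding); labor uses 40 of 40 (binding).
Since yeast, flour are not tight, their duals are 0.
Dual feasibility on the basic columns requires 3·y_oven time + 4·y_labor = 38, 3·y_oven time + 2·y_labor = 22.
This yields shadow prices y_oven time = 2, y_labor = 8.
Shadow price of oven time = 2.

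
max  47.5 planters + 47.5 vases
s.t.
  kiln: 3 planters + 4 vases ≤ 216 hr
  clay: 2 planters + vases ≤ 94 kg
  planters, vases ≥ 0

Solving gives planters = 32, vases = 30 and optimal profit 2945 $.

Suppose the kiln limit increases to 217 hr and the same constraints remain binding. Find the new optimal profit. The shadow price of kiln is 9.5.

Δb = 1, so new z* = 2945 + (9.5)·(1) = 2945 + 9.5 = 2954.5.

2954.5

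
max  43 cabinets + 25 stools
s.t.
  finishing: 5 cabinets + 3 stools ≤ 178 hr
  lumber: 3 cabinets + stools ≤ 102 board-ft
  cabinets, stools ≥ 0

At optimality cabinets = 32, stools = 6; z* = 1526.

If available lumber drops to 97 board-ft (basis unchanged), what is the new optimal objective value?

Check each constraint at x*: finishing 178/178 (tight); lumber 102/102 (tight).
The binding rows give the dual system: 5·y_finishing + 3·y_lumber = 43 and 3·y_finishing + 1·y_lumber = 25.
Solving: y_finishing = 8, y_lumber = 1.
Δz = y_lumber·Δb = 1 × (-5) = -5, so new z* = 1526 − 5 = 1521.

1521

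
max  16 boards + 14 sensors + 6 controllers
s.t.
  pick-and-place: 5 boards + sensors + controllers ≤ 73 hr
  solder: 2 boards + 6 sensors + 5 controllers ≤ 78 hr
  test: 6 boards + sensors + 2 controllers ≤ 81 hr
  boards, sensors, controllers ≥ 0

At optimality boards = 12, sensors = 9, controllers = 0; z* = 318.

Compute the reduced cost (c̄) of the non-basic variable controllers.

Binding: solder and test. Non-binding: pick-and-place (4 unused).
Since pick-and-place is not tight, its dual is 0.
Dual feasibility on the basic columns requires 2·y_solder + 6·y_test = 16, 6·y_solder + 1·y_test = 14.
This yields shadow prices y_solder = 2, y_test = 2.
Reduced cost of controllers: c₃ − yᵀa₃ = 6 − (2·5 + 2·2) = 6 − 14 = -8.

-8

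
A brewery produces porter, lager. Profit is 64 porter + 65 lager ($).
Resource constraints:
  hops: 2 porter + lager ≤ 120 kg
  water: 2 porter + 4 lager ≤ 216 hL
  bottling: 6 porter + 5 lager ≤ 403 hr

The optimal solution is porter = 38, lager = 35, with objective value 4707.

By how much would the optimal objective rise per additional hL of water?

5

At the optimum: hops uses 111 of 120 (slack = 9); water uses 216 of 216 (binding); bottling uses 403 of 403 (binding).
By complementary slackness, y = 0 for the non-binding constraint.
From A_Bᵀ y = c: 2·y_water + 6·y_bottling = 64; 4·y_water + 5·y_bottling = 65.
This yields shadow prices y_water = 5, y_bottling = 9.
Shadow price of water = 5.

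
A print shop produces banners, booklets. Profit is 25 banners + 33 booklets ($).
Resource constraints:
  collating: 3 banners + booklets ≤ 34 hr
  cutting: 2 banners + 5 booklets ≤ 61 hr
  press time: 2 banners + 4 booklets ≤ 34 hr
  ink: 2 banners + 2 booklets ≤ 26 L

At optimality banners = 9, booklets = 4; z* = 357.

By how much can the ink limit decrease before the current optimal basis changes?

Binding constraints: press time, ink. The basis is B = [[2,4],[2,2]] with det -4.
Per unit decrease in ink, x* moves by d = (-1, 0.5).
The basis stays optimal until banners reaches 0; allowable decrease = 9 L.

9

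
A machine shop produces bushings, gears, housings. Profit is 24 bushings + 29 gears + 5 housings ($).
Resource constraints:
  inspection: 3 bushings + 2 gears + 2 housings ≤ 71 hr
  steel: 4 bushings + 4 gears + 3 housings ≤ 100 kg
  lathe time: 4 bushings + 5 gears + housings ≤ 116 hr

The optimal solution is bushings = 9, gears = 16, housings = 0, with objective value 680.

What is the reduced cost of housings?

-3

At the optimum: inspection uses 59 of 71 (slack = 12); steel uses 100 of 100 (binding); lathe time uses 116 of 116 (binding).
Slack constraints have shadow price 0 (complementary slackness).
From A_Bᵀ y = c: 4·y_steel + 4·y_lathe time = 24; 4·y_steel + 5·y_lathe time = 29.
This yields shadow prices y_steel = 1, y_lathe time = 5.
Reduced cost of housings: c₃ − yᵀa₃ = 5 − (1·3 + 5·1) = 5 − 8 = -3.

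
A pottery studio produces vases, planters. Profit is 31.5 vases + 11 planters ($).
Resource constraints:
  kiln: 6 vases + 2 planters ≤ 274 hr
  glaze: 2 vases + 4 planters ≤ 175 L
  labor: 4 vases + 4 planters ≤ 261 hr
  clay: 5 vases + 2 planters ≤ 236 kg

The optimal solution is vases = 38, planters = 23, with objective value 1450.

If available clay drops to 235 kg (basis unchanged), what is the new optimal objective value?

1448.5

At the optimum: kiln uses 274 of 274 (binding); glaze uses 168 of 175 (slack = 7); labor uses 244 of 261 (slack = 17); clay uses 236 of 236 (binding).
Slack constraints have shadow price 0 (complementary slackness).
From A_Bᵀ y = c: 6·y_kiln + 5·y_clay = 31.5; 2·y_kiln + 2·y_clay = 11.
Solving: y_kiln = 4, y_clay = 1.5.
Δz = y_clay·Δb = 1.5 × (-1) = -1.5, so new z* = 1450 − 1.5 = 1448.5.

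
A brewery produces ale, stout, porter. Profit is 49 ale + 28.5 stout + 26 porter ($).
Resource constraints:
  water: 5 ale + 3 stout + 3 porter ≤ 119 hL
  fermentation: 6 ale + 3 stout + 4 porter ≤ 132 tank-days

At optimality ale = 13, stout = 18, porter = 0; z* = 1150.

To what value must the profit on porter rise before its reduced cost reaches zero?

30

Both water and fermentation are binding at x*.
Dual feasibility on the basic columns requires 5·y_water + 6·y_fermentation = 49, 3·y_water + 3·y_fermentation = 28.5.
→ y_water = 8 and y_fermentation = 1.5.
porter enters the basis when its profit ≥ yᵀa₃ = 8·3 + 1.5·4 = 30.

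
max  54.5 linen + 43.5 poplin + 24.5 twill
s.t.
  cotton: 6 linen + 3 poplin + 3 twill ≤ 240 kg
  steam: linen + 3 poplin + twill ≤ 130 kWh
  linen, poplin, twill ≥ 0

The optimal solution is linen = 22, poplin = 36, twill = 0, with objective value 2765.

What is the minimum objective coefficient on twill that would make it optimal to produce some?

Check each constraint at x*: cotton 240/240 (tight); steam 130/130 (tight).
Dual feasibility on the basic columns requires 6·y_cotton + 1·y_steam = 54.5, 3·y_cotton + 3·y_steam = 43.5.
This yields shadow prices y_cotton = 8, y_steam = 6.5.
twill enters the basis when its profit ≥ yᵀa₃ = 8·3 + 6.5·1 = 30.5.

30.5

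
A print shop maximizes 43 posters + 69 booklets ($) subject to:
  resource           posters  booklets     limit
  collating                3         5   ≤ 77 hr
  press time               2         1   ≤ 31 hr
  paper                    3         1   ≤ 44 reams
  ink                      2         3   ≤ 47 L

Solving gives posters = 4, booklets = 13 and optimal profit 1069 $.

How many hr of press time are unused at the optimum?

press time used = 2·4 + 1·13 = 21; slack = 31 − 21 = 10.

10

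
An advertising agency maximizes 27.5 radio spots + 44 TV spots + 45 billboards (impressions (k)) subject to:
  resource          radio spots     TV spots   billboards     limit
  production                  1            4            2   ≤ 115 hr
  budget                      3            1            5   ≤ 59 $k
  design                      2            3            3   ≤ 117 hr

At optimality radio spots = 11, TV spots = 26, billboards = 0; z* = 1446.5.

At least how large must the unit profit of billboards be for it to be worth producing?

49

Check each constraint at x*: production 115/115 (tight); budget 59/59 (tight); design 100/117 (slack 17).
Since design is not tight, its dual is 0.
The binding rows give the dual system: 1·y_production + 3·y_budget = 27.5 and 4·y_production + 1·y_budget = 44.
This yields shadow prices y_production = 9.5, y_budget = 6.
billboards enters the basis when its profit ≥ yᵀa₃ = 9.5·2 + 6·5 = 49.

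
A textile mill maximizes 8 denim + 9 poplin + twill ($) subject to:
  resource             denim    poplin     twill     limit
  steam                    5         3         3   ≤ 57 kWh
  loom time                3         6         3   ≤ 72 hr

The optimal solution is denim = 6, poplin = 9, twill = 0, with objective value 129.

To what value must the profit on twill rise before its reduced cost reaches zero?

Check each constraint at x*: steam 57/57 (tight); loom time 72/72 (tight).
From A_Bᵀ y = c: 5·y_steam + 3·y_loom time = 8; 3·y_steam + 6·y_loom time = 9.
This yields shadow prices y_steam = 1, y_loom time = 1.
twill enters the basis when its profit ≥ yᵀa₃ = 1·3 + 1·3 = 6.

6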